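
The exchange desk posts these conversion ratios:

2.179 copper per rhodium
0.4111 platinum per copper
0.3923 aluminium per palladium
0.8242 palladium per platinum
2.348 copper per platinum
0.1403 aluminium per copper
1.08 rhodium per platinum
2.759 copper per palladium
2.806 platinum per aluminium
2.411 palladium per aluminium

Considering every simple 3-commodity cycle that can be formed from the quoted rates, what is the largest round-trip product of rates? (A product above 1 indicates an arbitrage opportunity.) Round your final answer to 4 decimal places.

rhodium→copper→platinum→rhodium: 2.179 × 0.4111 × 1.08 = 0.96745
platinum→palladium→copper→platinum: 0.8242 × 2.759 × 0.4111 = 0.93483
palladium→copper→aluminium→palladium: 2.759 × 0.1403 × 2.411 = 0.93327
platinum→copper→aluminium→platinum: 2.348 × 0.1403 × 2.806 = 0.92436
platinum→palladium→aluminium→platinum: 0.8242 × 0.3923 × 2.806 = 0.90727
Maximum is rhodium→copper→platinum→rhodium at 0.9674; no arbitrage — every cycle loses value.

0.9674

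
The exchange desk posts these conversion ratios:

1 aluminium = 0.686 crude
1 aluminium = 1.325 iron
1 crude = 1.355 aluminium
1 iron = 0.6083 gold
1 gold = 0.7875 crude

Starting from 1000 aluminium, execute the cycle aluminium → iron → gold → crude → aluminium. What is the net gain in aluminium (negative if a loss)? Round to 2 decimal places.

1000 aluminium × 1.325 = 1325 iron
1325 iron × 0.6083 = 805.9975 gold
805.9975 gold × 0.7875 = 634.72303125 crude
634.72303125 crude × 1.355 = 860.04970734375 aluminium
Net change: 860.04970734375 − 1000 = -139.95029265625 aluminium

-139.95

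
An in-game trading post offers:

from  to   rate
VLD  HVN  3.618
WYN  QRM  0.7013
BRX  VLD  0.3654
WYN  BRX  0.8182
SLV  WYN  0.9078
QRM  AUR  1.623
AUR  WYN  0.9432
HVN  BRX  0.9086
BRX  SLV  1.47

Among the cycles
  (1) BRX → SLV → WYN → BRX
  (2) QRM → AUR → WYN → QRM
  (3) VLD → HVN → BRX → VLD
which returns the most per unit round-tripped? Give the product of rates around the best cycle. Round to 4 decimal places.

1.2012

(1) 1.47 × 0.9078 × 0.8182 = 1.09186
(2) 1.623 × 0.9432 × 0.7013 = 1.07356
(3) 3.618 × 0.9086 × 0.3654 = 1.20118
Highest is cycle (3) at 1.2012 (>1, arbitrage).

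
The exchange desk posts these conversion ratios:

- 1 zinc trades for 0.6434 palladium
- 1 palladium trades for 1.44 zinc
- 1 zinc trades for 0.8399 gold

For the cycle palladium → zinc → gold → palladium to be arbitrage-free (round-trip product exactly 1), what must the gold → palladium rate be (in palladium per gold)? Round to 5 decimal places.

Known legs of the cycle: 1.44 × 0.8399 = 1.209456
For no arbitrage the full-cycle product must be 1, so the missing rate is 1 / 1.209456 ≈ 0.8268180.

0.82682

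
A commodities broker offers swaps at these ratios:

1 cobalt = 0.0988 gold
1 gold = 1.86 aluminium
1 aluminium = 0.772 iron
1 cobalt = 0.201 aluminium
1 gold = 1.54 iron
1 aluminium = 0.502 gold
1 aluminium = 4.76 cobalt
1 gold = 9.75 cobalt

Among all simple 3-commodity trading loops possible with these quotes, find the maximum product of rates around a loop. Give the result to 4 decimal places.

aluminium→gold→cobalt→aluminium: 0.502 × 9.75 × 0.201 = 0.98379
aluminium→cobalt→gold→aluminium: 4.76 × 0.0988 × 1.86 = 0.87474
Maximum is aluminium→gold→cobalt→aluminium at 0.9838; no arbitrage — every cycle loses value.

0.9838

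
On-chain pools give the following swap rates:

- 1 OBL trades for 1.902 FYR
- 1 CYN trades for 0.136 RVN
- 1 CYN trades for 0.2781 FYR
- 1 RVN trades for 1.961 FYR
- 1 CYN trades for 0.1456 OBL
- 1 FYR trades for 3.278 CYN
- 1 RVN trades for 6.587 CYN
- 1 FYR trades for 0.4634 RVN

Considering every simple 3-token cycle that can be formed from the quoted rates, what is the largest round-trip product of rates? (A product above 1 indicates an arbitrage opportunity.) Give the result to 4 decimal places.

OBL→FYR→CYN→OBL: 1.902 × 3.278 × 0.1456 = 0.90778
CYN→RVN→FYR→CYN: 0.136 × 1.961 × 3.278 = 0.87423
CYN→FYR→RVN→CYN: 0.2781 × 0.4634 × 6.587 = 0.84888
Maximum is OBL→FYR→CYN→OBL at 0.9078; no arbitrage — every cycle loses value.

0.9078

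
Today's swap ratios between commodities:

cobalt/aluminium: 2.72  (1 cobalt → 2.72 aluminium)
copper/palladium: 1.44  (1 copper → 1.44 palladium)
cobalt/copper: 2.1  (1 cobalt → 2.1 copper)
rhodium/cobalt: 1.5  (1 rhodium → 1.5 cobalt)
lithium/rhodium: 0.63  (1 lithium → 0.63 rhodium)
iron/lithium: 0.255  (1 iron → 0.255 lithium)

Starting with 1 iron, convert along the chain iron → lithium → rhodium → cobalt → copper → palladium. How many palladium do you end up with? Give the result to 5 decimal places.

0.72871

1 iron × 0.255 = 0.255 lithium
0.255 lithium × 0.63 = 0.16065 rhodium
0.16065 rhodium × 1.5 = 0.240975 cobalt
0.240975 cobalt × 2.1 = 0.5060475 copper
0.5060475 copper × 1.44 = 0.7287084 palladium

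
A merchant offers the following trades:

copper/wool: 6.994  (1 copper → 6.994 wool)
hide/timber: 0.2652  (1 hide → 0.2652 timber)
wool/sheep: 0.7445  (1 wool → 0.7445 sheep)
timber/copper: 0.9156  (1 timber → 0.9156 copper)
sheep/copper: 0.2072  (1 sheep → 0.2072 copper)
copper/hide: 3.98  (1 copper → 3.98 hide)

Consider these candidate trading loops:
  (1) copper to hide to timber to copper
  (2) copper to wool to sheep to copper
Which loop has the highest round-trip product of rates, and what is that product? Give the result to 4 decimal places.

1.0789

(1) 3.98 × 0.2652 × 0.9156 = 0.96641
(2) 6.994 × 0.7445 × 0.2072 = 1.07890
Highest is cycle (2) at 1.0789 (>1, arbitrage).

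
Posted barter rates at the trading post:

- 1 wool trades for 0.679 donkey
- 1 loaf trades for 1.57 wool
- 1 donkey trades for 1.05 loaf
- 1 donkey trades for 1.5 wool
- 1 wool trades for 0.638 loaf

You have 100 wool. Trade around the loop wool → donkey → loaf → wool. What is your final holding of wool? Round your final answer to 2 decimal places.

111.93

100 wool × 0.679 = 67.9 donkey
67.9 donkey × 1.05 = 71.295 loaf
71.295 loaf × 1.57 = 111.93315 wool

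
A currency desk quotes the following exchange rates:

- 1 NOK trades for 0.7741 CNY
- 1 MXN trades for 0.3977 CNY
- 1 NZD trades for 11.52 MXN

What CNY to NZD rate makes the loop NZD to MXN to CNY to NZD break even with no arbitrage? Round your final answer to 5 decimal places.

0.21827

Known legs of the cycle: 11.52 × 0.3977 = 4.581504
For no arbitrage the full-cycle product must be 1, so the missing rate is 1 / 4.581504 ≈ 0.2182689.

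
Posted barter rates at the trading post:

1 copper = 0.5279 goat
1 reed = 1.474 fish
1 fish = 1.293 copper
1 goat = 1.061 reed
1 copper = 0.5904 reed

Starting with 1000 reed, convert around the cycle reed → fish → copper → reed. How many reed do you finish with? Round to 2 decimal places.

1125.23

1000 reed × 1.474 = 1474 fish
1474 fish × 1.293 = 1905.882 copper
1905.882 copper × 0.5904 = 1125.2327328 reed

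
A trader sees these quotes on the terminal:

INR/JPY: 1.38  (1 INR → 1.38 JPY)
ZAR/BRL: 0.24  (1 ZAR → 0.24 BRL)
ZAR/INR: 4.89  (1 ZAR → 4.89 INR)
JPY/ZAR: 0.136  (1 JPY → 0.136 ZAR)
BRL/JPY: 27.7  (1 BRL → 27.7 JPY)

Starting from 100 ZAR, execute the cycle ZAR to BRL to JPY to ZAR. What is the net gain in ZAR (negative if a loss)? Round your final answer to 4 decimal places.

100 ZAR × 0.24 = 24 BRL
24 BRL × 27.7 = 664.8 JPY
664.8 JPY × 0.136 = 90.4128 ZAR
Net change: 90.4128 − 100 = -9.5872 ZAR

-9.5872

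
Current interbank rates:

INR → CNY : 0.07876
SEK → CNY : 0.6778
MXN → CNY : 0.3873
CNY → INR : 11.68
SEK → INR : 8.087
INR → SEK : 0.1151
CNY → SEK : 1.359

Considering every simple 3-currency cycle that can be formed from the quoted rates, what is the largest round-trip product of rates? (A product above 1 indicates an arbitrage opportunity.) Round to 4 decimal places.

CNY→INR→SEK→CNY: 11.68 × 0.1151 × 0.6778 = 0.91121
CNY→SEK→INR→CNY: 1.359 × 8.087 × 0.07876 = 0.86559
Maximum is CNY→INR→SEK→CNY at 0.9112; no arbitrage — every cycle loses value.

0.9112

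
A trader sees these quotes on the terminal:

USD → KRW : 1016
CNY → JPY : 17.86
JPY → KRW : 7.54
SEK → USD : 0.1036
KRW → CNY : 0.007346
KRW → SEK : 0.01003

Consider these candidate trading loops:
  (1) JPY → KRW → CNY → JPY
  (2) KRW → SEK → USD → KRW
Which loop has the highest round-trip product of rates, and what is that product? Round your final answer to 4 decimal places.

(1) 7.54 × 0.007346 × 17.86 = 0.98924
(2) 0.01003 × 0.1036 × 1016 = 1.05573
Highest is cycle (2) at 1.0557 (>1, arbitrage).

1.0557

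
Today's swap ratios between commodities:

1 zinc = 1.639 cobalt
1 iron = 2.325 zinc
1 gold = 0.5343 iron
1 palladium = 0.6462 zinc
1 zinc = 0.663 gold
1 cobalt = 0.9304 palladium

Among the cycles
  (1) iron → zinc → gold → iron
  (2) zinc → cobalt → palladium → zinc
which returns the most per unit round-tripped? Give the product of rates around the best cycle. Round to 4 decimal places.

0.9854

(1) 2.325 × 0.663 × 0.5343 = 0.82361
(2) 1.639 × 0.9304 × 0.6462 = 0.98541
Highest is cycle (2) at 0.9854 (≤1, no arbitrage).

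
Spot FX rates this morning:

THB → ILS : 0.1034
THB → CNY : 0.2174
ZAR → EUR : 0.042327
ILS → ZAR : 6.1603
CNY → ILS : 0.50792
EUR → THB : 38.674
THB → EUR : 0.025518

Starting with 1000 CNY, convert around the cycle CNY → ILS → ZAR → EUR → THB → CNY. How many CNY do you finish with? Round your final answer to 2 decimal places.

1000 CNY × 0.50792 = 507.92 ILS
507.92 ILS × 6.1603 = 3128.939576 ZAR
3128.939576 ZAR × 0.042327 = 132.438625433352 EUR
132.438625433352 EUR × 38.674 = 5121.931400009455248 THB
5121.931400009455248 THB × 0.2174 = 1113.5078863620555709152 CNY

1113.51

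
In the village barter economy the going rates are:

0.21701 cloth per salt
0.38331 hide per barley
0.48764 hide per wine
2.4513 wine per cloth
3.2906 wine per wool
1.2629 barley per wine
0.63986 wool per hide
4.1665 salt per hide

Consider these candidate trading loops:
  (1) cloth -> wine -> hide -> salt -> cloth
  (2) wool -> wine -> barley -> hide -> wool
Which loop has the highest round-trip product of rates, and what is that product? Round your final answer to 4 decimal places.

(1) 2.4513 × 0.48764 × 4.1665 × 0.21701 = 1.08080
(2) 3.2906 × 1.2629 × 0.38331 × 0.63986 = 1.01925
Highest is cycle (1) at 1.0808 (>1, arbitrage).

1.0808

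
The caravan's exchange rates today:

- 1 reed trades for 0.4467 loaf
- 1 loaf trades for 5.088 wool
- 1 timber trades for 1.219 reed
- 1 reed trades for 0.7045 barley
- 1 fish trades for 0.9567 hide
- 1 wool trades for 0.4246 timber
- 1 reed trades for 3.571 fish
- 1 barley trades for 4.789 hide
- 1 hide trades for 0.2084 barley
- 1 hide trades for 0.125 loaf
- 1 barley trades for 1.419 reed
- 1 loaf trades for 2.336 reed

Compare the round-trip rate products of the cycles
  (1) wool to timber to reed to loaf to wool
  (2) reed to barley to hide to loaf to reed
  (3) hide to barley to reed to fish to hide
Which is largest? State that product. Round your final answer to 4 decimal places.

1.1764

(1) 0.4246 × 1.219 × 0.4467 × 5.088 = 1.17638
(2) 0.7045 × 4.789 × 0.125 × 2.336 = 0.98516
(3) 0.2084 × 1.419 × 3.571 × 0.9567 = 1.01029
Highest is cycle (1) at 1.1764 (>1, arbitrage).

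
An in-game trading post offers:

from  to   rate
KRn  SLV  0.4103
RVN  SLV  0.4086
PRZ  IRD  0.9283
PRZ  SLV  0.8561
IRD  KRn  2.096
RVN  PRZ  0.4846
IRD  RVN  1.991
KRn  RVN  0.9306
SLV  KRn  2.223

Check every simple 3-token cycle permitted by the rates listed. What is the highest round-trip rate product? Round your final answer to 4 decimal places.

PRZ→IRD→RVN→PRZ: 0.9283 × 1.991 × 0.4846 = 0.89566
KRn→RVN→SLV→KRn: 0.9306 × 0.4086 × 2.223 = 0.84528
Maximum is PRZ→IRD→RVN→PRZ at 0.8957; no arbitrage — every cycle loses value.

0.8957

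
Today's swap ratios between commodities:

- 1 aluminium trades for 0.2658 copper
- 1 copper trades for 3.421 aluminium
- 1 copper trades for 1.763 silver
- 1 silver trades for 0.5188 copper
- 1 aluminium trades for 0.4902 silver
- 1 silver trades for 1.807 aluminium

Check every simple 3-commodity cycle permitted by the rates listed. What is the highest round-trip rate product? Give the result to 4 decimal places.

0.8700

silver→copper→aluminium→silver: 0.5188 × 3.421 × 0.4902 = 0.87001
silver→aluminium→copper→silver: 1.807 × 0.2658 × 1.763 = 0.84677
Maximum is silver→copper→aluminium→silver at 0.8700; no arbitrage — every cycle loses value.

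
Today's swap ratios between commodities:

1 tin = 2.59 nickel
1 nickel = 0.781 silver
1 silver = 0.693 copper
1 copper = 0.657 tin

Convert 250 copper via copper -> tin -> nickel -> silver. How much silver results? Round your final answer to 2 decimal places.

250 copper × 0.657 = 164.25 tin
164.25 tin × 2.59 = 425.4075 nickel
425.4075 nickel × 0.781 = 332.2432575 silver

332.24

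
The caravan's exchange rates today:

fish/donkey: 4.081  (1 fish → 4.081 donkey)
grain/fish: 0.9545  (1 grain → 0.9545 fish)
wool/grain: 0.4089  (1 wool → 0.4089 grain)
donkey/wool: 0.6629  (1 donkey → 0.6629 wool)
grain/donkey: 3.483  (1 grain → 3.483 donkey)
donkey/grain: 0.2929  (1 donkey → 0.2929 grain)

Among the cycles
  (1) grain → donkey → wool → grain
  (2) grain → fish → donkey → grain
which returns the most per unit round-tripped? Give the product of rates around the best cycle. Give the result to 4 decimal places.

1.1409

(1) 3.483 × 0.6629 × 0.4089 = 0.94410
(2) 0.9545 × 4.081 × 0.2929 = 1.14094
Highest is cycle (2) at 1.1409 (>1, arbitrage).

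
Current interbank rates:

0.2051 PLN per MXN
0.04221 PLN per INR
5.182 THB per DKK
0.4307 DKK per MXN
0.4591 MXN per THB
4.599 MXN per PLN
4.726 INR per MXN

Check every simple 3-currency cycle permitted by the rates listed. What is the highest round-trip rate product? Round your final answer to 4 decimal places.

THB→MXN→DKK→THB: 0.4591 × 0.4307 × 5.182 = 1.02466
INR→PLN→MXN→INR: 0.04221 × 4.599 × 4.726 = 0.91743
Maximum is THB→MXN→DKK→THB at 1.0247; arbitrage exists.

1.0247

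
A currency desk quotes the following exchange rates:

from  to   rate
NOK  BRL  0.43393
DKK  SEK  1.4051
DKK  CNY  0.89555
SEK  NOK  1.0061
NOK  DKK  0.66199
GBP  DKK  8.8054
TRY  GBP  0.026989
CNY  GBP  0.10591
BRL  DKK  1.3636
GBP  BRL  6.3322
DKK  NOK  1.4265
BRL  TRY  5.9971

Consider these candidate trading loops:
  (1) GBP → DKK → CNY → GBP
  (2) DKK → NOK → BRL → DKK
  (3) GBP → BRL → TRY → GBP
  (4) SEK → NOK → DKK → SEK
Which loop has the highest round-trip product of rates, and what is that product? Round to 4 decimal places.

1.0249

(1) 8.8054 × 0.89555 × 0.10591 = 0.83517
(2) 1.4265 × 0.43393 × 1.3636 = 0.84407
(3) 6.3322 × 5.9971 × 0.026989 = 1.02490
(4) 1.0061 × 0.66199 × 1.4051 = 0.93584
Highest is cycle (3) at 1.0249 (>1, arbitrage).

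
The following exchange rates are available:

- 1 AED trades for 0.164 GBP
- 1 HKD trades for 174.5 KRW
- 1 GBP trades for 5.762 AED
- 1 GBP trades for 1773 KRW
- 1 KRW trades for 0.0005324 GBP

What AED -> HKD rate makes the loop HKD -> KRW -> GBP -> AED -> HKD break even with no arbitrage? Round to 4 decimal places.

1.8681

Known legs of the cycle: 174.5 × 0.0005324 × 5.762 = 0.5353116956
For no arbitrage the full-cycle product must be 1, so the missing rate is 1 / 0.5353116956 ≈ 1.868071.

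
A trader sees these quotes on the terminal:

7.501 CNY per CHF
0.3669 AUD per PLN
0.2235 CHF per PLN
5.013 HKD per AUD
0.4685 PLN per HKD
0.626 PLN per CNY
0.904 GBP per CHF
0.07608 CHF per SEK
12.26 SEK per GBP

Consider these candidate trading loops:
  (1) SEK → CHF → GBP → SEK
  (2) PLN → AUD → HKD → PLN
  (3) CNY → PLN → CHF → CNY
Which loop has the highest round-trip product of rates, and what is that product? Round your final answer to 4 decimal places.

(1) 0.07608 × 0.904 × 12.26 = 0.84320
(2) 0.3669 × 5.013 × 0.4685 = 0.86170
(3) 0.626 × 0.2235 × 7.501 = 1.04947
Highest is cycle (3) at 1.0495 (>1, arbitrage).

1.0495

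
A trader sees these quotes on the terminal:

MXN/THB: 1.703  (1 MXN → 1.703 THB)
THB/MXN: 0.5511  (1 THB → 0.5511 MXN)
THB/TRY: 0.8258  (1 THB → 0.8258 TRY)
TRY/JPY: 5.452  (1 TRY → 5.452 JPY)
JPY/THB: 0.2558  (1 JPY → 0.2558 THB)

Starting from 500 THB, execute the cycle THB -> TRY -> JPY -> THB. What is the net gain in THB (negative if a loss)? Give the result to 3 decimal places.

500 THB × 0.8258 = 412.9 TRY
412.9 TRY × 5.452 = 2251.1308 JPY
2251.1308 JPY × 0.2558 = 575.83925864 THB
Net change: 575.83925864 − 500 = 75.83925864 THB

75.839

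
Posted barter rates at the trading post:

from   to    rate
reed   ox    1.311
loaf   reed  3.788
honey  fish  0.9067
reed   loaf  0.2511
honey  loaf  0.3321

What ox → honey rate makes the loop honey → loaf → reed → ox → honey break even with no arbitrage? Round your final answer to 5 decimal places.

0.60634

Known legs of the cycle: 0.3321 × 3.788 × 1.311 = 1.6492311828
For no arbitrage the full-cycle product must be 1, so the missing rate is 1 / 1.6492311828 ≈ 0.6063431.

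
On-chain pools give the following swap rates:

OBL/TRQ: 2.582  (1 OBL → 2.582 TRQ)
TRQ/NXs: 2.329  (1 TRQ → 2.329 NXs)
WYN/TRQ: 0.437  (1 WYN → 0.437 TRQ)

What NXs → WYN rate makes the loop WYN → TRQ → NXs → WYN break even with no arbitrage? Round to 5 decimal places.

Known legs of the cycle: 0.437 × 2.329 = 1.017773
For no arbitrage the full-cycle product must be 1, so the missing rate is 1 / 1.017773 ≈ 0.9825374.

0.98254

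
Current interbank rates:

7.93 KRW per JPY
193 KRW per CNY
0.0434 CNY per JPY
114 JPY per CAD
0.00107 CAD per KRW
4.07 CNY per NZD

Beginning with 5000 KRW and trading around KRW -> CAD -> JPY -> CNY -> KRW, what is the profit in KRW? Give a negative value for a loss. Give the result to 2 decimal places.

5000 KRW × 0.00107 = 5.35 CAD
5.35 CAD × 114 = 609.9 JPY
609.9 JPY × 0.0434 = 26.46966 CNY
26.46966 CNY × 193 = 5108.64438 KRW
Net change: 5108.64438 − 5000 = 108.64438 KRW

108.64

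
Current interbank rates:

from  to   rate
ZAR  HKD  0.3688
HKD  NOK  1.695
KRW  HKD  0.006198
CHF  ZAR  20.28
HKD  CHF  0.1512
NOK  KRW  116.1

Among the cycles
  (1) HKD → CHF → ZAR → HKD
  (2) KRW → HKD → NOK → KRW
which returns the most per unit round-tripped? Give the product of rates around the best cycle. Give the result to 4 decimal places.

(1) 0.1512 × 20.28 × 0.3688 = 1.13086
(2) 0.006198 × 1.695 × 116.1 = 1.21970
Highest is cycle (2) at 1.2197 (>1, arbitrage).

1.2197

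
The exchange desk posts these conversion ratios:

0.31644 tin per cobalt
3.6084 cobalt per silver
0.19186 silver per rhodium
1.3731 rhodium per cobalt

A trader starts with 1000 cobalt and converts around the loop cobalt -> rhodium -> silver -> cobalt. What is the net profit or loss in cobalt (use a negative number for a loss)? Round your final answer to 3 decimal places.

1000 cobalt × 1.3731 = 1373.1 rhodium
1373.1 rhodium × 0.19186 = 263.442966 silver
263.442966 silver × 3.6084 = 950.6075985144 cobalt
Net change: 950.6075985144 − 1000 = -49.3924014856 cobalt

-49.392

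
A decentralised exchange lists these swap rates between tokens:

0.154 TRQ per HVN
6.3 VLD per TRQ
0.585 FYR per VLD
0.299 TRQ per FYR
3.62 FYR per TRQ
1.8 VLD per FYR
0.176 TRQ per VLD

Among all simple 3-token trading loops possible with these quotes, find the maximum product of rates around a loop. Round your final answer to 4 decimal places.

VLD→TRQ→FYR→VLD: 0.176 × 3.62 × 1.8 = 1.14682
VLD→FYR→TRQ→VLD: 0.585 × 0.299 × 6.3 = 1.10196
Maximum is VLD→TRQ→FYR→VLD at 1.1468; arbitrage exists.

1.1468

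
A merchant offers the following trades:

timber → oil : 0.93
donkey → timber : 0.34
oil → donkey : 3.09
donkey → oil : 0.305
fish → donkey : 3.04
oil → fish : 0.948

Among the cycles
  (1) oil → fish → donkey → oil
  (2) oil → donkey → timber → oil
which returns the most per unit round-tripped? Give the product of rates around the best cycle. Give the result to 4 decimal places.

(1) 0.948 × 3.04 × 0.305 = 0.87899
(2) 3.09 × 0.34 × 0.93 = 0.97706
Highest is cycle (2) at 0.9771 (≤1, no arbitrage).

0.9771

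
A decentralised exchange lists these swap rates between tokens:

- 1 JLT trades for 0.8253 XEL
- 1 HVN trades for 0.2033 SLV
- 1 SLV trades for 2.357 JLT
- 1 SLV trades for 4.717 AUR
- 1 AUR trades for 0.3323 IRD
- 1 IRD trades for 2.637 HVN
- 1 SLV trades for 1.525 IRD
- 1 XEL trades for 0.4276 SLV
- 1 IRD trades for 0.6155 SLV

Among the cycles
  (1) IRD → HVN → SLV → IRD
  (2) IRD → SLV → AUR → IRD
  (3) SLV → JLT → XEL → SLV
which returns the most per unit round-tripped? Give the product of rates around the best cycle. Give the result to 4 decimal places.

(1) 2.637 × 0.2033 × 1.525 = 0.81756
(2) 0.6155 × 4.717 × 0.3323 = 0.96477
(3) 2.357 × 0.8253 × 0.4276 = 0.83178
Highest is cycle (2) at 0.9648 (≤1, no arbitrage).

0.9648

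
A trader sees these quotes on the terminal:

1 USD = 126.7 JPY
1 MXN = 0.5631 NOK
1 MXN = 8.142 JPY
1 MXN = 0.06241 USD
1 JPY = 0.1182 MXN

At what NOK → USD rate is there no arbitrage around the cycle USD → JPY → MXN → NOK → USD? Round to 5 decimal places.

0.11858

Known legs of the cycle: 126.7 × 0.1182 × 0.5631 = 8.432951814
For no arbitrage the full-cycle product must be 1, so the missing rate is 1 / 8.432951814 ≈ 0.1185824.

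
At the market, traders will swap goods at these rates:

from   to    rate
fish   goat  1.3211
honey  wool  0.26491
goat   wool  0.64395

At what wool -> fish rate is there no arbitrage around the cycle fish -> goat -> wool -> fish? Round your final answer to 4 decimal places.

Known legs of the cycle: 1.3211 × 0.64395 = 0.850722345
For no arbitrage the full-cycle product must be 1, so the missing rate is 1 / 0.850722345 ≈ 1.175472.

1.1755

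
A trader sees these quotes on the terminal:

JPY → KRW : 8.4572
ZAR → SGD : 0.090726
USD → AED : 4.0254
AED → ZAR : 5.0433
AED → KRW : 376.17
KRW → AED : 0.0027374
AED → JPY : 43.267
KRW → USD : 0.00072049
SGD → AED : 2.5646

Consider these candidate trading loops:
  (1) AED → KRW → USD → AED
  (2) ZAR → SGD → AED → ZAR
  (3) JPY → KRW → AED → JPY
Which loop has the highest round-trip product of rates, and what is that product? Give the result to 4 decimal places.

1.1735

(1) 376.17 × 0.00072049 × 4.0254 = 1.09099
(2) 0.090726 × 2.5646 × 5.0433 = 1.17345
(3) 8.4572 × 0.0027374 × 43.267 = 1.00166
Highest is cycle (2) at 1.1735 (>1, arbitrage).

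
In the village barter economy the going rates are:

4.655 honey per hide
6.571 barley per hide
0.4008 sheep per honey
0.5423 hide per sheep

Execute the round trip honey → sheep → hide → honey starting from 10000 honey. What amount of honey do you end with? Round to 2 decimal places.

10117.82

10000 honey × 0.4008 = 4008 sheep
4008 sheep × 0.5423 = 2173.5384 hide
2173.5384 hide × 4.655 = 10117.821252 honey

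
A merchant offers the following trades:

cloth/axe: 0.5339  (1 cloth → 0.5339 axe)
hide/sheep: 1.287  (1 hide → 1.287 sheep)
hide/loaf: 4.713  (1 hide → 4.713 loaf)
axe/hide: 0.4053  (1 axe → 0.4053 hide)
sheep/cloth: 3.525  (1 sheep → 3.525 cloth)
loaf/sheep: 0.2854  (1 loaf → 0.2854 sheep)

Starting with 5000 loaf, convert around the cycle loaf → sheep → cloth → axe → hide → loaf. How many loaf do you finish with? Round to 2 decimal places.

5130.00

5000 loaf × 0.2854 = 1427 sheep
1427 sheep × 3.525 = 5030.175 cloth
5030.175 cloth × 0.5339 = 2685.6104325 axe
2685.6104325 axe × 0.4053 = 1088.47790829225 hide
1088.47790829225 hide × 4.713 = 5129.99638178137425 loaf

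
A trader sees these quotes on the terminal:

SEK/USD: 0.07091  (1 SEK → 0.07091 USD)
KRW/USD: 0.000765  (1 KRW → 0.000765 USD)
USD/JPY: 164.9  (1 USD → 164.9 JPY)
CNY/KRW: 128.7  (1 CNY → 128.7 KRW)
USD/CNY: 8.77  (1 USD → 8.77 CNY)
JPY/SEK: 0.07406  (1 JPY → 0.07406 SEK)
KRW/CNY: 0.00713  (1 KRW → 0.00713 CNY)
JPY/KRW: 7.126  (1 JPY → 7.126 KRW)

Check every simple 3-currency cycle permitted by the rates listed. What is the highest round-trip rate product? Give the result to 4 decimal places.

0.8989

KRW→USD→JPY→KRW: 0.000765 × 164.9 × 7.126 = 0.89893
USD→JPY→SEK→USD: 164.9 × 0.07406 × 0.07091 = 0.86599
KRW→USD→CNY→KRW: 0.000765 × 8.77 × 128.7 = 0.86345
Maximum is KRW→USD→JPY→KRW at 0.8989; no arbitrage — every cycle loses value.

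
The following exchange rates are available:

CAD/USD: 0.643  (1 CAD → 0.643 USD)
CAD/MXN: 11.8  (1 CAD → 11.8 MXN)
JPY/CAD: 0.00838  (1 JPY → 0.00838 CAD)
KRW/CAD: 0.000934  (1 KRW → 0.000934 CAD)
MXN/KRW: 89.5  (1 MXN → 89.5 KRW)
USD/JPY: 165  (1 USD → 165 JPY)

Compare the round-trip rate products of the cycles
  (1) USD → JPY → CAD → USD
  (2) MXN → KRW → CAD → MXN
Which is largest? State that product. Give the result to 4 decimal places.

(1) 165 × 0.00838 × 0.643 = 0.88908
(2) 89.5 × 0.000934 × 11.8 = 0.98640
Highest is cycle (2) at 0.9864 (≤1, no arbitrage).

0.9864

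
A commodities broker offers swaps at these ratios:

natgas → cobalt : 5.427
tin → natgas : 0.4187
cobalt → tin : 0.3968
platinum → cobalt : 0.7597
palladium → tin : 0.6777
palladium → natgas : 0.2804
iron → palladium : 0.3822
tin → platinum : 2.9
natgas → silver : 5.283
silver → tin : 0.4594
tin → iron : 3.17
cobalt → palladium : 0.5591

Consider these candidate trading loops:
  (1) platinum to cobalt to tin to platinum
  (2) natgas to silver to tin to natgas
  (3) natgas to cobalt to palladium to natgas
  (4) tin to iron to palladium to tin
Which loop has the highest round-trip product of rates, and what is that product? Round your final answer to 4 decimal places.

1.0162

(1) 0.7597 × 0.3968 × 2.9 = 0.87420
(2) 5.283 × 0.4594 × 0.4187 = 1.01619
(3) 5.427 × 0.5591 × 0.2804 = 0.85080
(4) 3.17 × 0.3822 × 0.6777 = 0.82108
Highest is cycle (2) at 1.0162 (>1, arbitrage).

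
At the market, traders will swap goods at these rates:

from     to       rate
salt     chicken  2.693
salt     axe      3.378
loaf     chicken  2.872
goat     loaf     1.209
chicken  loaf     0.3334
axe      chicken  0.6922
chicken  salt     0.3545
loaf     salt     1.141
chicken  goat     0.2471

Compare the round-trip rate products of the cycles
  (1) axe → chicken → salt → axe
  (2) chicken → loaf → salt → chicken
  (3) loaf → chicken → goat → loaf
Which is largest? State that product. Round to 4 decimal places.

1.0244

(1) 0.6922 × 0.3545 × 3.378 = 0.82891
(2) 0.3334 × 1.141 × 2.693 = 1.02444
(3) 2.872 × 0.2471 × 1.209 = 0.85799
Highest is cycle (2) at 1.0244 (>1, arbitrage).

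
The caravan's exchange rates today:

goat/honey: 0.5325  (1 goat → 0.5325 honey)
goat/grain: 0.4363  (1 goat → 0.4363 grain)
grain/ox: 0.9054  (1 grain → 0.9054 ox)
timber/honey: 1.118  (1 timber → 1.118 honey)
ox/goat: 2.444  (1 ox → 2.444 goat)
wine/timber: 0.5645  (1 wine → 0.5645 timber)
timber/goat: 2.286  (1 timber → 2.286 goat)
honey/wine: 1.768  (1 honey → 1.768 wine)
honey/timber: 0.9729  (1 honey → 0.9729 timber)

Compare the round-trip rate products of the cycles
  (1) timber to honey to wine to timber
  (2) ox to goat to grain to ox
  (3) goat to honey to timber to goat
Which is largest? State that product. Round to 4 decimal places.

(1) 1.118 × 1.768 × 0.5645 = 1.11580
(2) 2.444 × 0.4363 × 0.9054 = 0.96544
(3) 0.5325 × 0.9729 × 2.286 = 1.18431
Highest is cycle (3) at 1.1843 (>1, arbitrage).

1.1843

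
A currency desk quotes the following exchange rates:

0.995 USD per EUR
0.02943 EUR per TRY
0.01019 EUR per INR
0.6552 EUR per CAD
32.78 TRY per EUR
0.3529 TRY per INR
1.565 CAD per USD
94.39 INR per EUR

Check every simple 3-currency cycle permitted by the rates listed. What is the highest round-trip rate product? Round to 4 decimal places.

1.0203

USD→CAD→EUR→USD: 1.565 × 0.6552 × 0.995 = 1.02026
INR→TRY→EUR→INR: 0.3529 × 0.02943 × 94.39 = 0.98032
Maximum is USD→CAD→EUR→USD at 1.0203; arbitrage exists.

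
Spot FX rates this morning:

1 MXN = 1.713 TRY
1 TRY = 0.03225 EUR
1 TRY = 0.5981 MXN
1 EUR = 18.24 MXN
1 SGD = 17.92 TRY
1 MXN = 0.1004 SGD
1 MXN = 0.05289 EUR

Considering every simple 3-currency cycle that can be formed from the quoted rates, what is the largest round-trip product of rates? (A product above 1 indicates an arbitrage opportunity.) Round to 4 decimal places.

1.0761

SGD→TRY→MXN→SGD: 17.92 × 0.5981 × 0.1004 = 1.07608
EUR→MXN→TRY→EUR: 18.24 × 1.713 × 0.03225 = 1.00766
Maximum is SGD→TRY→MXN→SGD at 1.0761; arbitrage exists.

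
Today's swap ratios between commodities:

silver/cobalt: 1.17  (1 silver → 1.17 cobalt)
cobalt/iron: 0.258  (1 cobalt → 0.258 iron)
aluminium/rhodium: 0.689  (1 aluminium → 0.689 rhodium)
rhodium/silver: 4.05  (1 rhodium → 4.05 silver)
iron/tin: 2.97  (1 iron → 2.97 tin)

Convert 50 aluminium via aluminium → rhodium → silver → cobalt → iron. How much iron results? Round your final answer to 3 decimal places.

50 aluminium × 0.689 = 34.45 rhodium
34.45 rhodium × 4.05 = 139.5225 silver
139.5225 silver × 1.17 = 163.241325 cobalt
163.241325 cobalt × 0.258 = 42.11626185 iron

42.116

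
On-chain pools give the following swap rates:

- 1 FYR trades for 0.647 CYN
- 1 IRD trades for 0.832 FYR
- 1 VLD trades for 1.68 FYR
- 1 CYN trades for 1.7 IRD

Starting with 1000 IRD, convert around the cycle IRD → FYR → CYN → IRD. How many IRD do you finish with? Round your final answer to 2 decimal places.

915.12

1000 IRD × 0.832 = 832 FYR
832 FYR × 0.647 = 538.304 CYN
538.304 CYN × 1.7 = 915.1168 IRD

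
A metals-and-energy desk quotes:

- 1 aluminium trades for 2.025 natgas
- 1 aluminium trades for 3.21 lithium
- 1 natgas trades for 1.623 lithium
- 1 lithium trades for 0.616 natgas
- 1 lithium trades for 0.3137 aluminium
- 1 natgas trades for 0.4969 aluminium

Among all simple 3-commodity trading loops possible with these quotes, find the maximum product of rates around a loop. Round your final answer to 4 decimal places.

natgas→lithium→aluminium→natgas: 1.623 × 0.3137 × 2.025 = 1.03100
natgas→aluminium→lithium→natgas: 0.4969 × 3.21 × 0.616 = 0.98255
Maximum is natgas→lithium→aluminium→natgas at 1.0310; arbitrage exists.

1.0310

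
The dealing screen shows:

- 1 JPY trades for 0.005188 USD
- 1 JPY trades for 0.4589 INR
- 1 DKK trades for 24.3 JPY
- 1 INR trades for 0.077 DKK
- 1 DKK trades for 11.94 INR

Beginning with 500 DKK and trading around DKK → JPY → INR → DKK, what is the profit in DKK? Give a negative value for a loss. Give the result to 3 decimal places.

500 DKK × 24.3 = 12150 JPY
12150 JPY × 0.4589 = 5575.635 INR
5575.635 INR × 0.077 = 429.323895 DKK
Net change: 429.323895 − 500 = -70.676105 DKK

-70.676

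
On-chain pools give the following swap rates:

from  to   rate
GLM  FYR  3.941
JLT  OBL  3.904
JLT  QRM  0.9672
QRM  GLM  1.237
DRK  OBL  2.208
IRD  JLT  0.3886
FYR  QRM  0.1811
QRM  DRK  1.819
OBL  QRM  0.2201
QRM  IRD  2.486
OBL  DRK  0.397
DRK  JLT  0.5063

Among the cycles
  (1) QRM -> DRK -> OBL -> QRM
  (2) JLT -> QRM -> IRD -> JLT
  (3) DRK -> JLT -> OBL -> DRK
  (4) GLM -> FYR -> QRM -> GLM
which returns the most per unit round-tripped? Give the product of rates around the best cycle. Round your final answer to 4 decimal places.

0.9344

(1) 1.819 × 2.208 × 0.2201 = 0.88400
(2) 0.9672 × 2.486 × 0.3886 = 0.93437
(3) 0.5063 × 3.904 × 0.397 = 0.78471
(4) 3.941 × 0.1811 × 1.237 = 0.88287
Highest is cycle (2) at 0.9344 (≤1, no arbitrage).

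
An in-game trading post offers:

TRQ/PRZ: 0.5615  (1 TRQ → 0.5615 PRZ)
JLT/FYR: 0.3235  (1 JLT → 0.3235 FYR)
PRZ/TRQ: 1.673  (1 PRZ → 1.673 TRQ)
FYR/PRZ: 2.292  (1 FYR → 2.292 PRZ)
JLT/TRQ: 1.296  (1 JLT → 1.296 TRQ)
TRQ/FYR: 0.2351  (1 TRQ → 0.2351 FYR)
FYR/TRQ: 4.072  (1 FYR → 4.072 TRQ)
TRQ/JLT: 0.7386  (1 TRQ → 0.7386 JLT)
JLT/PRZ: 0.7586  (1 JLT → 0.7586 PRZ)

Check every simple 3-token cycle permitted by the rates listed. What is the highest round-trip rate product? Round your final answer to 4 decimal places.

JLT→FYR→TRQ→JLT: 0.3235 × 4.072 × 0.7386 = 0.97295
JLT→PRZ→TRQ→JLT: 0.7586 × 1.673 × 0.7386 = 0.93739
FYR→PRZ→TRQ→FYR: 2.292 × 1.673 × 0.2351 = 0.90149
Maximum is JLT→FYR→TRQ→JLT at 0.9730; no arbitrage — every cycle loses value.

0.9730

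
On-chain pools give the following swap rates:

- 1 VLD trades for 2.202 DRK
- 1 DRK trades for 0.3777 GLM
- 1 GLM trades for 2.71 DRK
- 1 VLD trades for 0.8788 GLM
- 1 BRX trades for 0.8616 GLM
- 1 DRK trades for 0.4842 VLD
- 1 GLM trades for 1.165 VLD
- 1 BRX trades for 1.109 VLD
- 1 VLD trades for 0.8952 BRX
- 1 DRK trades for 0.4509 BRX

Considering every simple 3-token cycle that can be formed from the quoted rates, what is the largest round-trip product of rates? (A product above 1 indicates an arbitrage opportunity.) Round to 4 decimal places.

1.1531

DRK→VLD→GLM→DRK: 0.4842 × 0.8788 × 2.71 = 1.15315
BRX→VLD→DRK→BRX: 1.109 × 2.202 × 0.4509 = 1.10111
BRX→GLM→DRK→BRX: 0.8616 × 2.71 × 0.4509 = 1.05282
DRK→GLM→VLD→DRK: 0.3777 × 1.165 × 2.202 = 0.96893
BRX→GLM→VLD→BRX: 0.8616 × 1.165 × 0.8952 = 0.89857
Maximum is DRK→VLD→GLM→DRK at 1.1531; arbitrage exists.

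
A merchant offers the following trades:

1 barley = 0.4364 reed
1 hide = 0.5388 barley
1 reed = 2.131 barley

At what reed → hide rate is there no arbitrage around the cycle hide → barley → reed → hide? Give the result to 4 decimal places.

Known legs of the cycle: 0.5388 × 0.4364 = 0.23513232
For no arbitrage the full-cycle product must be 1, so the missing rate is 1 / 0.23513232 ≈ 4.252924.

4.2529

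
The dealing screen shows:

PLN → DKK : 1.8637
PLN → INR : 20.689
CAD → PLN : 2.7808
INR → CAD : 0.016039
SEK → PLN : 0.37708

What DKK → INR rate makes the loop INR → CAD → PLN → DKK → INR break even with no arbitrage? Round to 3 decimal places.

Known legs of the cycle: 0.016039 × 2.7808 × 1.8637 = 0.08312335186144
For no arbitrage the full-cycle product must be 1, so the missing rate is 1 / 0.08312335186144 ≈ 12.03031.

12.030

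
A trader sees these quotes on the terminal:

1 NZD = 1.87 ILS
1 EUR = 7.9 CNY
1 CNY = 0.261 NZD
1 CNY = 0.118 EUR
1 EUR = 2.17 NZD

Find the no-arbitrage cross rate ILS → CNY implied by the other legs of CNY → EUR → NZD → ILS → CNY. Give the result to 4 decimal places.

Known legs of the cycle: 0.118 × 2.17 × 1.87 = 0.4788322
For no arbitrage the full-cycle product must be 1, so the missing rate is 1 / 0.4788322 ≈ 2.088414.

2.0884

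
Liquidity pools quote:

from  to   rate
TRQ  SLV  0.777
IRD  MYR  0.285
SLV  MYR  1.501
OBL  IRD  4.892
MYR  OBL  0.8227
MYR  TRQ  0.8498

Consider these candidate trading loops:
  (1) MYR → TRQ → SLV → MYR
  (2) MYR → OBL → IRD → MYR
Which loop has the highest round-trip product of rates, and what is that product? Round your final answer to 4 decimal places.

(1) 0.8498 × 0.777 × 1.501 = 0.99110
(2) 0.8227 × 4.892 × 0.285 = 1.14702
Highest is cycle (2) at 1.1470 (>1, arbitrage).

1.1470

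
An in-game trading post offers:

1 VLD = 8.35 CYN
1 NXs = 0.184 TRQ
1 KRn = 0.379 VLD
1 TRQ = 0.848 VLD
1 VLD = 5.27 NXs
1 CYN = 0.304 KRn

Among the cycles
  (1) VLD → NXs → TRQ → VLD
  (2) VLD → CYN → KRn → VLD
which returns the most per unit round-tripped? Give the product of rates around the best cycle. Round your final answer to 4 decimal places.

(1) 5.27 × 0.184 × 0.848 = 0.82229
(2) 8.35 × 0.304 × 0.379 = 0.96205
Highest is cycle (2) at 0.9621 (≤1, no arbitrage).

0.9621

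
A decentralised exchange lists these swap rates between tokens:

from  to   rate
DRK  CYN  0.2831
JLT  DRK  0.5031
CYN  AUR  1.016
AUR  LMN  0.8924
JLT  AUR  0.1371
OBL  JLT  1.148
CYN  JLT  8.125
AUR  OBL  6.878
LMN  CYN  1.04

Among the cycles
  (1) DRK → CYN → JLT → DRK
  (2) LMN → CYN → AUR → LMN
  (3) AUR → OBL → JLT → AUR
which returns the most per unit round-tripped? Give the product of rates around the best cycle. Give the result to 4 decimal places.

(1) 0.2831 × 8.125 × 0.5031 = 1.15722
(2) 1.04 × 1.016 × 0.8924 = 0.94295
(3) 6.878 × 1.148 × 0.1371 = 1.08253
Highest is cycle (1) at 1.1572 (>1, arbitrage).

1.1572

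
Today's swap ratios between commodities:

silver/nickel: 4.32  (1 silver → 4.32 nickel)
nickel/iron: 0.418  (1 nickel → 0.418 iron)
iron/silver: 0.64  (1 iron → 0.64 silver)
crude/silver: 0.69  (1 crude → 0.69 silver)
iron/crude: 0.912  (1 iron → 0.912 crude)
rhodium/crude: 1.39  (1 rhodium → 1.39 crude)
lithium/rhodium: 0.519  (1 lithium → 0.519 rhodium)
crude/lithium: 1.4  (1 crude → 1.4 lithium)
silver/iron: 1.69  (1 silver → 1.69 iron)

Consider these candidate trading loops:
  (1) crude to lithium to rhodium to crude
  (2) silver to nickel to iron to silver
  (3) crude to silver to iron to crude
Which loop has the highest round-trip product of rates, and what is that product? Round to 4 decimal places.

(1) 1.4 × 0.519 × 1.39 = 1.00997
(2) 4.32 × 0.418 × 0.64 = 1.15569
(3) 0.69 × 1.69 × 0.912 = 1.06348
Highest is cycle (2) at 1.1557 (>1, arbitrage).

1.1557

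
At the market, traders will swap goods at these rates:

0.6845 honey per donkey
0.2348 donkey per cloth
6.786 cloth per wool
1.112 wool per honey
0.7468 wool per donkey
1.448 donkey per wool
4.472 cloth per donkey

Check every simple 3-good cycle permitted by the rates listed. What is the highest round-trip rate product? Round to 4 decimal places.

wool→cloth→donkey→wool: 6.786 × 0.2348 × 0.7468 = 1.18992
honey→wool→donkey→honey: 1.112 × 1.448 × 0.6845 = 1.10217
Maximum is wool→cloth→donkey→wool at 1.1899; arbitrage exists.

1.1899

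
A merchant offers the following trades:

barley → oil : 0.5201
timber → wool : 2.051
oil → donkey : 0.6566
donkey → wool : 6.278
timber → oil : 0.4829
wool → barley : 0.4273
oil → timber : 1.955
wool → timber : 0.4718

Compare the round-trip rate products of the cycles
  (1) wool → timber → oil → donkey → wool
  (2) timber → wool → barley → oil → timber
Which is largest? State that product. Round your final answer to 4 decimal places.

(1) 0.4718 × 0.4829 × 0.6566 × 6.278 = 0.93916
(2) 2.051 × 0.4273 × 0.5201 × 1.955 = 0.89111
Highest is cycle (1) at 0.9392 (≤1, no arbitrage).

0.9392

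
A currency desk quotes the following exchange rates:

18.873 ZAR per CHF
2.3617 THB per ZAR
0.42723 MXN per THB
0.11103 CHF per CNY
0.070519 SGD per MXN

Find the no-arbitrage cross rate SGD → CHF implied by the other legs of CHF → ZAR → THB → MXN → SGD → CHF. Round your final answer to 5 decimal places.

Known legs of the cycle: 18.873 × 2.3617 × 0.42723 × 0.070519 = 1.342868713939405917
For no arbitrage the full-cycle product must be 1, so the missing rate is 1 / 1.342868713939405917 ≈ 0.7446744.

0.74467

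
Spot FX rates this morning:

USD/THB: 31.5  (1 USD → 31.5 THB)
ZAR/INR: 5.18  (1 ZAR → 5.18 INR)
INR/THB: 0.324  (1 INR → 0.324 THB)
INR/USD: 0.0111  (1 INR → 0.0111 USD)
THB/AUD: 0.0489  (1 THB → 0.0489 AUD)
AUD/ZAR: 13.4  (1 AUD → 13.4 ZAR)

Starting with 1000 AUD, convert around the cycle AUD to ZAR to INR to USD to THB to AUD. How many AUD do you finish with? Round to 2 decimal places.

1000 AUD × 13.4 = 13400 ZAR
13400 ZAR × 5.18 = 69412 INR
69412 INR × 0.0111 = 770.4732 USD
770.4732 USD × 31.5 = 24269.9058 THB
24269.9058 THB × 0.0489 = 1186.79839362 AUD

1186.80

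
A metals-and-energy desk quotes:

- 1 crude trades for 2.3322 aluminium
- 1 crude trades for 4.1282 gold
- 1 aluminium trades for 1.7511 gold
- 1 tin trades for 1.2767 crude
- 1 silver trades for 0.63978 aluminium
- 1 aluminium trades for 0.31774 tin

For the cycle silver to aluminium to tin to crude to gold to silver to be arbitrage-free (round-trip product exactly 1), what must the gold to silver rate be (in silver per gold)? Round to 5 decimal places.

0.93336

Known legs of the cycle: 0.63978 × 0.31774 × 1.2767 × 4.1282 = 1.071401225235753768
For no arbitrage the full-cycle product must be 1, so the missing rate is 1 / 1.071401225235753768 ≈ 0.9333572.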